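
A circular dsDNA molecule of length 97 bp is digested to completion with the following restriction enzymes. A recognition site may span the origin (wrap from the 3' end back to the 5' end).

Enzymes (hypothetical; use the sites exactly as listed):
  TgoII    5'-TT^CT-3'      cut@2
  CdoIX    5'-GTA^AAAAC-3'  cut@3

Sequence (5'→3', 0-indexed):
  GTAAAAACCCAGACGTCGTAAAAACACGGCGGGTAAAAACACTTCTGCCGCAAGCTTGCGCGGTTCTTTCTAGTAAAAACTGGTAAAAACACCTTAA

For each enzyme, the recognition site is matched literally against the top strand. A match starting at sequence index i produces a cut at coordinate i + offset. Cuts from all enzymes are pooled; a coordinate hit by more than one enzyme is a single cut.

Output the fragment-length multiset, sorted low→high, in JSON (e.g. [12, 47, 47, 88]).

Site scan:
  TgoII (TTCT, off=2): starts [42, 63, 67] → cuts [44, 65, 69]
  CdoIX (GTAAAAAC, off=3): starts [0, 17, 32, 72, 82] → cuts [3, 20, 35, 75, 85]

All cut coordinates (distinct, sorted): [3, 20, 35, 44, 65, 69, 75, 85]

Fragments:
  3→20: 17 bp
  20→35: 15 bp
  35→44: 9 bp
  44→65: 21 bp
  65→69: 4 bp
  69→75: 6 bp
  75→85: 10 bp
  85→3 (wrap): 97-85+3 = 15 bp

[4,6,9,10,15,15,17,21]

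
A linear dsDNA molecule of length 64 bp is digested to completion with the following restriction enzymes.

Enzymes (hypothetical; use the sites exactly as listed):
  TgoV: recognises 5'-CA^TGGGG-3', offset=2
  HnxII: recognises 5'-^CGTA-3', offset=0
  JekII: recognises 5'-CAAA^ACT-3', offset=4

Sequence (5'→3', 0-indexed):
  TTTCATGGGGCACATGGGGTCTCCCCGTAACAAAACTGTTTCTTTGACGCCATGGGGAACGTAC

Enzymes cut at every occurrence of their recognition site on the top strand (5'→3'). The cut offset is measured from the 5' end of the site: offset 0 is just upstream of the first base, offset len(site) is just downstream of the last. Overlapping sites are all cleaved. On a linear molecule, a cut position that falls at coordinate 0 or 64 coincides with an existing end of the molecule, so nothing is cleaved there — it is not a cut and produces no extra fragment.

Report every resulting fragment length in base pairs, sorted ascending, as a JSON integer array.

[5,5,7,9,9,11,18]

Scan for sites:
  TgoV (CATGGGG, off=2): starts [3, 12, 50] → cuts [5, 14, 52]
  HnxII (CGTA, off=0): starts [25, 59] → cuts [25, 59]
  JekII (CAAAACT, off=4): starts [30] → cuts [34]

Pooled cuts: [5, 14, 25, 34, 52, 59]

Fragments:
  [0,5): 5 bp
  [5,14): 9 bp
  [14,25): 11 bp
  [25,34): 9 bp
  [34,52): 18 bp
  [52,59): 7 bp
  [59,64): 5 bp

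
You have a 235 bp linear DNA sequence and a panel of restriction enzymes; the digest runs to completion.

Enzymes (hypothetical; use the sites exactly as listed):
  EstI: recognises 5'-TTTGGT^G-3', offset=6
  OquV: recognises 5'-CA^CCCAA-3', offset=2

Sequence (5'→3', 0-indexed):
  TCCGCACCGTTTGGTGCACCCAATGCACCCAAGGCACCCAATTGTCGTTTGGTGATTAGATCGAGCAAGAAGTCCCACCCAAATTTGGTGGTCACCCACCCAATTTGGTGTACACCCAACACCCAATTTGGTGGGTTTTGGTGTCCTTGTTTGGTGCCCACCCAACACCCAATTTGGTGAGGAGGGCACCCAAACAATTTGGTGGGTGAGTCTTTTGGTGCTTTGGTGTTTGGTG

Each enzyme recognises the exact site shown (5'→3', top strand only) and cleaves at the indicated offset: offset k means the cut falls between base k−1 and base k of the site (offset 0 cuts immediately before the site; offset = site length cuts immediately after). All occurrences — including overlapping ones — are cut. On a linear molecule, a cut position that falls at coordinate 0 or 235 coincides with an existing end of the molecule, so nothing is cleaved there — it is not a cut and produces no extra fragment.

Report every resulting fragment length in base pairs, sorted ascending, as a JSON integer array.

Scan for sites:
  EstI (TTTGGTG, off=6): starts [9, 47, 83, 103, 126, 136, 149, 172, 197, 213, 221, 228] → cuts [15, 53, 89, 109, 132, 142, 155, 178, 203, 219, 227, 234]
  OquV (CACCCAA, off=2): starts [16, 25, 34, 75, 96, 112, 119, 158, 165, 186] → cuts [18, 27, 36, 77, 98, 114, 121, 160, 167, 188]

All cut coordinates (distinct, sorted): [15, 18, 27, 36, 53, 77, 89, 98, 109, 114, 121, 132, 142, 155, 160, 167, 178, 188, 203, 219, 227, 234]

Fragment lengths:
  [0,15): 15 bp
  [15,18): 3 bp
  [18,27): 9 bp
  [27,36): 9 bp
  [36,53): 17 bp
  [53,77): 24 bp
  [77,89): 12 bp
  [89,98): 9 bp
  [98,109): 11 bp
  [109,114): 5 bp
  [114,121): 7 bp
  [121,132): 11 bp
  [132,142): 10 bp
  [142,155): 13 bp
  [155,160): 5 bp
  [160,167): 7 bp
  [167,178): 11 bp
  [178,188): 10 bp
  [188,203): 15 bp
  [203,219): 16 bp
  [219,227): 8 bp
  [227,234): 7 bp
  [234,235): 1 bp

[1,3,5,5,7,7,7,8,9,9,9,10,10,11,11,11,12,13,15,15,16,17,24]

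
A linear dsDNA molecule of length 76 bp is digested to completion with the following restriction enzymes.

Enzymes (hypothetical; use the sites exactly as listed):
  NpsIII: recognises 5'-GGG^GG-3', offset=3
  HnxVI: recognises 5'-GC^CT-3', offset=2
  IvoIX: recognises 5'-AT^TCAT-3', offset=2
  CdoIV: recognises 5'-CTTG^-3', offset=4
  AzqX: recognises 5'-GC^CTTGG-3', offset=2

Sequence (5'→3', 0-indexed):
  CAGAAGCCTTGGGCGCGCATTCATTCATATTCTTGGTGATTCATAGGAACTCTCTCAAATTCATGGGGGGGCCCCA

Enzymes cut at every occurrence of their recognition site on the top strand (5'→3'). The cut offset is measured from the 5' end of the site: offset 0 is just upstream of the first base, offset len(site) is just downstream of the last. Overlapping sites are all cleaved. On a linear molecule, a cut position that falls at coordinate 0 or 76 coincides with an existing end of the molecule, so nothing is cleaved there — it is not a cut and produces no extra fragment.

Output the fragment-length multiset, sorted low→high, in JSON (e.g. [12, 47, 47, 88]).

Site scan:
  NpsIII (GGGGG, off=3): starts [64, 65, 66] → cuts [67, 68, 69]
  HnxVI (GCCT, off=2): starts [5] → cuts [7]
  IvoIX (ATTCAT, off=2): starts [18, 22, 38, 58] → cuts [20, 24, 40, 60]
  CdoIV (CTTG, off=4): starts [7, 31] → cuts [11, 35]
  AzqX (GCCTTGG, off=2): starts [5] → cuts [7]

Pooled cuts: [7, 11, 20, 24, 35, 40, 60, 67, 68, 69]

Fragments:
  [0,7): 7 bp
  [7,11): 4 bp
  [11,20): 9 bp
  [20,24): 4 bp
  [24,35): 11 bp
  [35,40): 5 bp
  [40,60): 20 bp
  [60,67): 7 bp
  [67,68): 1 bp
  [68,69): 1 bp
  [69,76): 7 bp

[1,1,4,4,5,7,7,7,9,11,20]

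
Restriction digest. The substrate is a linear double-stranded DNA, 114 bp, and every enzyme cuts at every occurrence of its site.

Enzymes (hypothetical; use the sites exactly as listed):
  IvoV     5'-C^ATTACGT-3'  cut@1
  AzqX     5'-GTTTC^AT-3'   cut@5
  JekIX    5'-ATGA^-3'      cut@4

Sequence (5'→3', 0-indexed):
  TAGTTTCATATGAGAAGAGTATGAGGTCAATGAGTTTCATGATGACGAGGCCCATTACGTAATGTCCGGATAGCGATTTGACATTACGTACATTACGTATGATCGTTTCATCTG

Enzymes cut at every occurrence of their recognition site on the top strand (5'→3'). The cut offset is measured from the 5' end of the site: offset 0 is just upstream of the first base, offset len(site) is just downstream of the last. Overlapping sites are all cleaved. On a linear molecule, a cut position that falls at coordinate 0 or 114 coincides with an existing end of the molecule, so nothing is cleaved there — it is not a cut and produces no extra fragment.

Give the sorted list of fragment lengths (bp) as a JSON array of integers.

[3,4,5,5,6,7,7,8,9,9,11,11,29]

Per-enzyme occurrences:
  IvoV CATTACGT/1: at [52, 81, 90] ⇒ [53, 82, 91]
  AzqX GTTTCAT/5: at [2, 33, 104] ⇒ [7, 38, 109]
  JekIX ATGA/4: at [9, 20, 29, 38, 41, 98] ⇒ [13, 24, 33, 42, 45, 102]

Pooled cuts: [7, 13, 24, 33, 38, 42, 45, 53, 82, 91, 102, 109]

Fragment lengths:
  [0,7): 7 bp
  [7,13): 6 bp
  [13,24): 11 bp
  [24,33): 9 bp
  [33,38): 5 bp
  [38,42): 4 bp
  [42,45): 3 bp
  [45,53): 8 bp
  [53,82): 29 bp
  [82,91): 9 bp
  [91,102): 11 bp
  [102,109): 7 bp
  [109,114): 5 bp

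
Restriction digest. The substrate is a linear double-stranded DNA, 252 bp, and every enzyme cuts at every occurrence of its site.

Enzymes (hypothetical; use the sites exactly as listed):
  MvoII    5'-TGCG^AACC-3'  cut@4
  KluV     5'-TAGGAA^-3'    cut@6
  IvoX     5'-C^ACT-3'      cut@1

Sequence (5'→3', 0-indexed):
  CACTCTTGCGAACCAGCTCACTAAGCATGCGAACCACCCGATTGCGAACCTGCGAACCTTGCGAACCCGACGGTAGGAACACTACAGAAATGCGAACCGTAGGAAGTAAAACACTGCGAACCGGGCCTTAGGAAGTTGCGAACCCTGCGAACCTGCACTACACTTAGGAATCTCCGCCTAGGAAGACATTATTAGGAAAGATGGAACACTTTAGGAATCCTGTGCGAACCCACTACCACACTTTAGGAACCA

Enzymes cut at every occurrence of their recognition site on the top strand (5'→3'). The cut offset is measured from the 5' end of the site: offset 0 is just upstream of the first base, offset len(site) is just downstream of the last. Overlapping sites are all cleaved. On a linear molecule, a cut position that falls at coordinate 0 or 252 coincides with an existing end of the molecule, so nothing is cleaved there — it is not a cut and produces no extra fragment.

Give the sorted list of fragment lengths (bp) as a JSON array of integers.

[1,1,3,5,5,6,6,7,7,8,8,9,9,9,9,9,9,9,10,10,11,12,14,14,14,15,16,16]

Scan for sites:
  MvoII (TGCGAACC, off=4): starts [6, 27, 42, 50, 59, 90, 114, 136, 145, 222] → cuts [10, 31, 46, 54, 63, 94, 118, 140, 149, 226]
  KluV (TAGGAA, off=6): starts [73, 99, 128, 164, 178, 192, 211, 243] → cuts [79, 105, 134, 170, 184, 198, 217, 249]
  IvoX (CACT, off=1): starts [0, 18, 79, 111, 155, 160, 206, 230, 238] → cuts [1, 19, 80, 112, 156, 161, 207, 231, 239]

All cut coordinates (distinct, sorted): [1, 10, 19, 31, 46, 54, 63, 79, 80, 94, 105, 112, 118, 134, 140, 149, 156, 161, 170, 184, 198, 207, 217, 226, 231, 239, 249]

Fragment lengths:
  [0,1): 1 bp
  [1,10): 9 bp
  [10,19): 9 bp
  [19,31): 12 bp
  [31,46): 15 bp
  [46,54): 8 bp
  [54,63): 9 bp
  [63,79): 16 bp
  [79,80): 1 bp
  [80,94): 14 bp
  [94,105): 11 bp
  [105,112): 7 bp
  [112,118): 6 bp
  [118,134): 16 bp
  [134,140): 6 bp
  [140,149): 9 bp
  [149,156): 7 bp
  [156,161): 5 bp
  [161,170): 9 bp
  [170,184): 14 bp
  [184,198): 14 bp
  [198,207): 9 bp
  [207,217): 10 bp
  [217,226): 9 bp
  [226,231): 5 bp
  [231,239): 8 bp
  [239,249): 10 bp
  [249,252): 3 bp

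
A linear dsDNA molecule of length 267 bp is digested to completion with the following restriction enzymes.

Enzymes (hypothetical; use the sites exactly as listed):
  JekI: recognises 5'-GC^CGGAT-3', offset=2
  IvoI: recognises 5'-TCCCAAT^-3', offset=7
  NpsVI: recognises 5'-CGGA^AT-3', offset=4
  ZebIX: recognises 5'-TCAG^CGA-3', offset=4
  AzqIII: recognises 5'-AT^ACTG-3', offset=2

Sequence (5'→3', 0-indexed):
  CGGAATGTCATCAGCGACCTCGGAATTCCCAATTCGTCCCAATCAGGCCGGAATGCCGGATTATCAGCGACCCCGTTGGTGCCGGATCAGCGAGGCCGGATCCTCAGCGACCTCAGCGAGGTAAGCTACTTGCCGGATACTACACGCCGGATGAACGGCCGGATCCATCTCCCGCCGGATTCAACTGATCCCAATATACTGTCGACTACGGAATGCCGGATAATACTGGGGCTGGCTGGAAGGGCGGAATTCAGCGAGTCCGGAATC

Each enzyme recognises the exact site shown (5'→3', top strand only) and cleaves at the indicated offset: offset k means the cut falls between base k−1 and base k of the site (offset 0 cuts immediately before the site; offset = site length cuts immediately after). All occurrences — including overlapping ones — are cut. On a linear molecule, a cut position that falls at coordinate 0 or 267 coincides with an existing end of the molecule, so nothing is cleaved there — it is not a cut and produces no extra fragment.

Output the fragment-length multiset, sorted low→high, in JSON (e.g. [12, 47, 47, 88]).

Site scan:
  JekI (GCCGGAT, off=2): starts [54, 80, 94, 131, 145, 157, 173, 214] → cuts [56, 82, 96, 133, 147, 159, 175, 216]
  IvoI (TCCCAAT, off=7): starts [26, 36, 188] → cuts [33, 43, 195]
  NpsVI (CGGAAT, off=4): starts [0, 20, 48, 208, 244, 260] → cuts [4, 24, 52, 212, 248, 264]
  ZebIX (TCAGCGA, off=4): starts [10, 63, 86, 103, 112, 250] → cuts [14, 67, 90, 107, 116, 254]
  AzqIII (ATACTG, off=2): starts [195, 222] → cuts [197, 224]

Pooled cuts: [4, 14, 24, 33, 43, 52, 56, 67, 82, 90, 96, 107, 116, 133, 147, 159, 175, 195, 197, 212, 216, 224, 248, 254, 264]

Fragments:
  [0,4): 4 bp
  [4,14): 10 bp
  [14,24): 10 bp
  [24,33): 9 bp
  [33,43): 10 bp
  [43,52): 9 bp
  [52,56): 4 bp
  [56,67): 11 bp
  [67,82): 15 bp
  [82,90): 8 bp
  [90,96): 6 bp
  [96,107): 11 bp
  [107,116): 9 bp
  [116,133): 17 bp
  [133,147): 14 bp
  [147,159): 12 bp
  [159,175): 16 bp
  [175,195): 20 bp
  [195,197): 2 bp
  [197,212): 15 bp
  [212,216): 4 bp
  [216,224): 8 bp
  [224,248): 24 bp
  [248,254): 6 bp
  [254,264): 10 bp
  [264,267): 3 bp

[2,3,4,4,4,6,6,8,8,9,9,9,10,10,10,10,11,11,12,14,15,15,16,17,20,24]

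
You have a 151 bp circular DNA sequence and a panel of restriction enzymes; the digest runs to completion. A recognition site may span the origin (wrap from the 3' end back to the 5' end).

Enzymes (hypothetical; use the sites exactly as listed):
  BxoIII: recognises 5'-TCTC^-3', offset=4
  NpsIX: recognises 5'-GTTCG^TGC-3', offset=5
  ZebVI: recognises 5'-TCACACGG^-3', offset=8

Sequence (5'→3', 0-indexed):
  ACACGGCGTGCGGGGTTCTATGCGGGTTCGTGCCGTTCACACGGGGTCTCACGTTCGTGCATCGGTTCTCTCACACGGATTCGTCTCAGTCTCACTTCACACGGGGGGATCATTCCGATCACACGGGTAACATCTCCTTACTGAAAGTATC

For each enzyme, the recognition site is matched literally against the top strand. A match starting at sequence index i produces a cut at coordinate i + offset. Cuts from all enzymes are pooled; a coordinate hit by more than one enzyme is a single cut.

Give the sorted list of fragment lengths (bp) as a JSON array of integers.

Per-enzyme occurrences:
  BxoIII (TCTC, off=4): starts [46, 66, 68, 83, 89, 132] → cuts [50, 70, 72, 87, 93, 136]
  NpsIX (GTTCGTGC, off=5): starts [25, 52] → cuts [30, 57]
  ZebVI (TCACACGG, off=8): starts [36, 70, 96, 118, 149] → cuts [6, 44, 78, 104, 126]

Pooled cuts: [6, 30, 44, 50, 57, 70, 72, 78, 87, 93, 104, 126, 136]

Fragment lengths:
  6→30: 24 bp
  30→44: 14 bp
  44→50: 6 bp
  50→57: 7 bp
  57→70: 13 bp
  70→72: 2 bp
  72→78: 6 bp
  78→87: 9 bp
  87→93: 6 bp
  93→104: 11 bp
  104→126: 22 bp
  126→136: 10 bp
  136→6 (wrap): 151-136+6 = 21 bp

[2,6,6,6,7,9,10,11,13,14,21,22,24]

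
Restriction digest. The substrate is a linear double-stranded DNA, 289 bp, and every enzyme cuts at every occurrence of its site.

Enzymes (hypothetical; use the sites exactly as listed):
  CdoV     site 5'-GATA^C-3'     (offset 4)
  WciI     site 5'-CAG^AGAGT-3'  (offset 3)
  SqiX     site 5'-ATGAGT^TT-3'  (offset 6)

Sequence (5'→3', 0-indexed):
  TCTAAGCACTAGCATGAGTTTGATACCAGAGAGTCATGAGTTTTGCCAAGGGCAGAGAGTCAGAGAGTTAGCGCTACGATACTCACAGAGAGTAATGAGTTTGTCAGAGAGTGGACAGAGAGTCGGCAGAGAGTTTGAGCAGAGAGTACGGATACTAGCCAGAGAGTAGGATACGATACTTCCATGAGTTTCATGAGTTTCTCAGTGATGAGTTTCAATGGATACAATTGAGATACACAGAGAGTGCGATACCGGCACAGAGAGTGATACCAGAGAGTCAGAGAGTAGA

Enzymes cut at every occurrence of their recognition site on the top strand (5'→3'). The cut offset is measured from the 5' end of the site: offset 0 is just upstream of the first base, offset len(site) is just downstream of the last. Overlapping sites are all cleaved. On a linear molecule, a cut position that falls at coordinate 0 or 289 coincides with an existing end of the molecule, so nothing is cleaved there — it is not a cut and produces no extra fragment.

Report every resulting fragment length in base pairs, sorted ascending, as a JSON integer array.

[4,4,5,5,6,7,7,8,8,8,8,9,9,9,11,11,11,11,11,11,11,12,12,12,13,14,15,18,19]

Per-enzyme occurrences:
  CdoV GATAC/4: at [21, 77, 150, 169, 174, 220, 231, 247, 265] ⇒ [25, 81, 154, 173, 178, 224, 235, 251, 269]
  WciI CAGAGAGT/3: at [26, 52, 60, 85, 104, 115, 126, 139, 159, 237, 257, 270, 278] ⇒ [29, 55, 63, 88, 107, 118, 129, 142, 162, 240, 260, 273, 281]
  SqiX ATGAGTTT/6: at [13, 35, 94, 183, 192, 207] ⇒ [19, 41, 100, 189, 198, 213]

Pooled cuts: [19, 25, 29, 41, 55, 63, 81, 88, 100, 107, 118, 129, 142, 154, 162, 173, 178, 189, 198, 213, 224, 235, 240, 251, 260, 269, 273, 281]

Fragment lengths:
  [0,19): 19 bp
  [19,25): 6 bp
  [25,29): 4 bp
  [29,41): 12 bp
  [41,55): 14 bp
  [55,63): 8 bp
  [63,81): 18 bp
  [81,88): 7 bp
  [88,100): 12 bp
  [100,107): 7 bp
  [107,118): 11 bp
  [118,129): 11 bp
  [129,142): 13 bp
  [142,154): 12 bp
  [154,162): 8 bp
  [162,173): 11 bp
  [173,178): 5 bp
  [178,189): 11 bp
  [189,198): 9 bp
  [198,213): 15 bp
  [213,224): 11 bp
  [224,235): 11 bp
  [235,240): 5 bp
  [240,251): 11 bp
  [251,260): 9 bp
  [260,269): 9 bp
  [269,273): 4 bp
  [273,281): 8 bp
  [281,289): 8 bp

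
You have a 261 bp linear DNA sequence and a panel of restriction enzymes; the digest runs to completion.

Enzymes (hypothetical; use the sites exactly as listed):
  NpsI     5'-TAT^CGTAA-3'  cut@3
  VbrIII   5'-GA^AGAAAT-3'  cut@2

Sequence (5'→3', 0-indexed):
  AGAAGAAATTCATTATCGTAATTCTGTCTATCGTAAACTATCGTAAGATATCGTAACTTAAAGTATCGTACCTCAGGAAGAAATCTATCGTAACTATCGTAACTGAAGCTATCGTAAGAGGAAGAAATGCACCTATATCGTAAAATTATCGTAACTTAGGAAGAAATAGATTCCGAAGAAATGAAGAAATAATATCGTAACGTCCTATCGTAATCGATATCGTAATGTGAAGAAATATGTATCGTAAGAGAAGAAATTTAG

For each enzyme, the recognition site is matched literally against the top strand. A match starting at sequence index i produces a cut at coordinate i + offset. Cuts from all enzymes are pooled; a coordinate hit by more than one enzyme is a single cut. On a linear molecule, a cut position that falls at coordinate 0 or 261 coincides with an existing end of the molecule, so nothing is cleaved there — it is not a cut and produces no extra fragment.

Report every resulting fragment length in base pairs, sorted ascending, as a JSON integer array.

[3,8,9,9,10,10,10,10,10,10,11,11,12,12,12,13,13,15,15,15,16,27]

Per-enzyme occurrences:
  NpsI TATCGTAA/3: at [13, 28, 38, 48, 85, 94, 109, 135, 146, 192, 205, 217, 239] ⇒ [16, 31, 41, 51, 88, 97, 112, 138, 149, 195, 208, 220, 242]
  VbrIII GAAGAAAT/2: at [1, 76, 120, 159, 174, 182, 228, 249] ⇒ [3, 78, 122, 161, 176, 184, 230, 251]

All cut coordinates (distinct, sorted): [3, 16, 31, 41, 51, 78, 88, 97, 112, 122, 138, 149, 161, 176, 184, 195, 208, 220, 230, 242, 251]

Fragments:
  [0,3): 3 bp
  [3,16): 13 bp
  [16,31): 15 bp
  [31,41): 10 bp
  [41,51): 10 bp
  [51,78): 27 bp
  [78,88): 10 bp
  [88,97): 9 bp
  [97,112): 15 bp
  [112,122): 10 bp
  [122,138): 16 bp
  [138,149): 11 bp
  [149,161): 12 bp
  [161,176): 15 bp
  [176,184): 8 bp
  [184,195): 11 bp
  [195,208): 13 bp
  [208,220): 12 bp
  [220,230): 10 bp
  [230,242): 12 bp
  [242,251): 9 bp
  [251,261): 10 bp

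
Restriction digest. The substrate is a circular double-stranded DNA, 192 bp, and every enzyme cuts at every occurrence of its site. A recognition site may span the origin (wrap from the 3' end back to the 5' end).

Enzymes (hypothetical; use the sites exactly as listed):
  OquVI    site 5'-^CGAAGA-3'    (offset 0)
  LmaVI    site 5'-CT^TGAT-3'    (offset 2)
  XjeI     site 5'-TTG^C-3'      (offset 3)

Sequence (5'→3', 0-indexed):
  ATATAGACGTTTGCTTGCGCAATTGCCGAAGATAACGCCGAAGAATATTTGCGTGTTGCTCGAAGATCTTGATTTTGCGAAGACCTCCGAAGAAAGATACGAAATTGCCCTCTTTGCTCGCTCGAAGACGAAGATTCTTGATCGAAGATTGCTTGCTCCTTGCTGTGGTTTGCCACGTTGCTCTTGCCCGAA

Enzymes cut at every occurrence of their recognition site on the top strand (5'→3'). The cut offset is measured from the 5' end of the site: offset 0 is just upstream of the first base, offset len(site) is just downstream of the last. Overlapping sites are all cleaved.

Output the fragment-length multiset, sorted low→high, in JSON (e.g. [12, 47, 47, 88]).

Site scan:
  OquVI (CGAAGA, off=0): starts [26, 38, 60, 77, 87, 122, 128, 142] → cuts [26, 38, 60, 77, 87, 122, 128, 142]
  LmaVI (CTTGAT, off=2): starts [67, 136] → cuts [69, 138]
  XjeI (TTGC, off=3): starts [10, 14, 22, 48, 55, 74, 104, 113, 148, 152, 159, 169, 177, 183] → cuts [13, 17, 25, 51, 58, 77, 107, 116, 151, 155, 162, 172, 180, 186]

All cut coordinates (distinct, sorted): [13, 17, 25, 26, 38, 51, 58, 60, 69, 77, 87, 107, 116, 122, 128, 138, 142, 151, 155, 162, 172, 180, 186]

Fragments:
  13→17: 4 bp
  17→25: 8 bp
  25→26: 1 bp
  26→38: 12 bp
  38→51: 13 bp
  51→58: 7 bp
  58→60: 2 bp
  60→69: 9 bp
  69→77: 8 bp
  77→87: 10 bp
  87→107: 20 bp
  107→116: 9 bp
  116→122: 6 bp
  122→128: 6 bp
  128→138: 10 bp
  138→142: 4 bp
  142→151: 9 bp
  151→155: 4 bp
  155→162: 7 bp
  162→172: 10 bp
  172→180: 8 bp
  180→186: 6 bp
  186→13 (wrap): 192-186+13 = 19 bp

[1,2,4,4,4,6,6,6,7,7,8,8,8,9,9,9,10,10,10,12,13,19,20]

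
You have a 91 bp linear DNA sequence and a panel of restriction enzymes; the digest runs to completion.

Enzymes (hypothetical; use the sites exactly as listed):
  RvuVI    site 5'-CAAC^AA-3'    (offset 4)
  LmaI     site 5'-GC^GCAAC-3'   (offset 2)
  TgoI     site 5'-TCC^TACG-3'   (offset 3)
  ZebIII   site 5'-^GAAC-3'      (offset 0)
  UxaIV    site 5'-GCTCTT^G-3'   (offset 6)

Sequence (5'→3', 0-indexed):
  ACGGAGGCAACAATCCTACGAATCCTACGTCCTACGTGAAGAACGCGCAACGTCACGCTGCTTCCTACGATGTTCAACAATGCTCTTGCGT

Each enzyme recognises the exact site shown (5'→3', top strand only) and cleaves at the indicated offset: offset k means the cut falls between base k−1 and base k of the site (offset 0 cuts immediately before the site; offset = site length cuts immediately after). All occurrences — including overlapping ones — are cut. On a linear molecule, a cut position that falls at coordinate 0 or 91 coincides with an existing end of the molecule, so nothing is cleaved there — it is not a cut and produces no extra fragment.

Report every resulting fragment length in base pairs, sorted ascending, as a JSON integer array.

[4,5,6,7,8,9,9,11,13,19]

Scan for sites:
  RvuVI (CAACAA, off=4): starts [7, 74] → cuts [11, 78]
  LmaI (GCGCAAC, off=2): starts [44] → cuts [46]
  TgoI (TCCTACG, off=3): starts [13, 22, 29, 62] → cuts [16, 25, 32, 65]
  ZebIII (GAAC, off=0): starts [40] → cuts [40]
  UxaIV (GCTCTTG, off=6): starts [81] → cuts [87]

Pooled cuts: [11, 16, 25, 32, 40, 46, 65, 78, 87]

Fragment lengths:
  [0,11): 11 bp
  [11,16): 5 bp
  [16,25): 9 bp
  [25,32): 7 bp
  [32,40): 8 bp
  [40,46): 6 bp
  [46,65): 19 bp
  [65,78): 13 bp
  [78,87): 9 bp
  [87,91): 4 bp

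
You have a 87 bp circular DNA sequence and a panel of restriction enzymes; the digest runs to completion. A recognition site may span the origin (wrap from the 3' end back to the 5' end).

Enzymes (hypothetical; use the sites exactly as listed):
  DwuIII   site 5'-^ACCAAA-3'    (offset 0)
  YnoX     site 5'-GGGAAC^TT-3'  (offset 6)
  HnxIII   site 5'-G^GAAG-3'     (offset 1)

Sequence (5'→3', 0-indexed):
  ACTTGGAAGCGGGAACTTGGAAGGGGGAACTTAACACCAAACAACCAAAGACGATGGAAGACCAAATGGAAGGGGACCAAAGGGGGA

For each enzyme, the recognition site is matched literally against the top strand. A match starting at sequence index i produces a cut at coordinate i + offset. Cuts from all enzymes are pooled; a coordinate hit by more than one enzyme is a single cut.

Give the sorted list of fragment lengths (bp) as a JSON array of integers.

Per-enzyme occurrences:
  DwuIII (ACCAAA, off=0): starts [35, 43, 60, 75] → cuts [35, 43, 60, 75]
  YnoX (GGGAACTT, off=6): starts [10, 24, 83] → cuts [2, 16, 30]
  HnxIII (GGAAG, off=1): starts [4, 18, 55, 67] → cuts [5, 19, 56, 68]

All cut coordinates (distinct, sorted): [2, 5, 16, 19, 30, 35, 43, 56, 60, 68, 75]

Fragment lengths:
  2→5: 3 bp
  5→16: 11 bp
  16→19: 3 bp
  19→30: 11 bp
  30→35: 5 bp
  35→43: 8 bp
  43→56: 13 bp
  56→60: 4 bp
  60→68: 8 bp
  68→75: 7 bp
  75→2 (wrap): 87-75+2 = 14 bp

[3,3,4,5,7,8,8,11,11,13,14]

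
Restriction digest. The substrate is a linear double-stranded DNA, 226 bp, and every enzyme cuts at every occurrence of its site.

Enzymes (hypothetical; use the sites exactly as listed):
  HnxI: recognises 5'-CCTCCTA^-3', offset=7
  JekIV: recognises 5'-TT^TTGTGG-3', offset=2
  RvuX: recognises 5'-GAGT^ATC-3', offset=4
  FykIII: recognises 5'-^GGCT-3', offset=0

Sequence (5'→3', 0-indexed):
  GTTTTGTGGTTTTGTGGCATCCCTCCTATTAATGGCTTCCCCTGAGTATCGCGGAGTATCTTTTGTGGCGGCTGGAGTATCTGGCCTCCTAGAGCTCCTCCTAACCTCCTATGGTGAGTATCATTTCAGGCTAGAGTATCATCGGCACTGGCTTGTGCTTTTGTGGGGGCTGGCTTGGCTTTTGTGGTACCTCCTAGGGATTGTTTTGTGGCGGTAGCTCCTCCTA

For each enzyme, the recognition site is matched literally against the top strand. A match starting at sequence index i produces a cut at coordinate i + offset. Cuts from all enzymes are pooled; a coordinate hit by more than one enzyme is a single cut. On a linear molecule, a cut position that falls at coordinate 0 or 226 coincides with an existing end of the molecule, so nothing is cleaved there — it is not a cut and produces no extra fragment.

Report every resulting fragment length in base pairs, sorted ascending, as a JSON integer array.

Per-enzyme occurrences:
  HnxI (CCTCCTA, off=7): starts [21, 84, 96, 104, 189, 219] → cuts [28, 91, 103, 111, 196] (position 226 is a terminus of the linear molecule — no cut)
  JekIV (TTTTGTGG, off=2): starts [1, 9, 60, 158, 179, 203] → cuts [3, 11, 62, 160, 181, 205]
  RvuX (GAGTATC, off=4): starts [43, 53, 74, 115, 133] → cuts [47, 57, 78, 119, 137]
  FykIII (GGCT, off=0): starts [33, 69, 128, 149, 167, 171, 176] → cuts [33, 69, 128, 149, 167, 171, 176]

All cut coordinates (distinct, sorted): [3, 11, 28, 33, 47, 57, 62, 69, 78, 91, 103, 111, 119, 128, 137, 149, 160, 167, 171, 176, 181, 196, 205]

Fragment lengths:
  [0,3): 3 bp
  [3,11): 8 bp
  [11,28): 17 bp
  [28,33): 5 bp
  [33,47): 14 bp
  [47,57): 10 bp
  [57,62): 5 bp
  [62,69): 7 bp
  [69,78): 9 bp
  [78,91): 13 bp
  [91,103): 12 bp
  [103,111): 8 bp
  [111,119): 8 bp
  [119,128): 9 bp
  [128,137): 9 bp
  [137,149): 12 bp
  [149,160): 11 bp
  [160,167): 7 bp
  [167,171): 4 bp
  [171,176): 5 bp
  [176,181): 5 bp
  [181,196): 15 bp
  [196,205): 9 bp
  [205,226): 21 bp

[3,4,5,5,5,5,7,7,8,8,8,9,9,9,9,10,11,12,12,13,14,15,17,21]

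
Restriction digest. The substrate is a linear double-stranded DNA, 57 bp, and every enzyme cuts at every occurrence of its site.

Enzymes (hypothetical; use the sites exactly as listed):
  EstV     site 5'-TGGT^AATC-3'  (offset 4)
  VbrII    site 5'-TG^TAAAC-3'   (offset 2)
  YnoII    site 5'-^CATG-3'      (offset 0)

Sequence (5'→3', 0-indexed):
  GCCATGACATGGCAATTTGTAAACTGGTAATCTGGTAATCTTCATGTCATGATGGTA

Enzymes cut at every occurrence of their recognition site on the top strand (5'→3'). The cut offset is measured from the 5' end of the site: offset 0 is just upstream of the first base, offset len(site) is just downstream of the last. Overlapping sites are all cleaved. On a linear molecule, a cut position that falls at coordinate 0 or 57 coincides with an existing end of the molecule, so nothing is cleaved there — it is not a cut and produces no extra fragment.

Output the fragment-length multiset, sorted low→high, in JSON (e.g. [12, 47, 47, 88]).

Site scan:
  EstV (TGGTAATC, off=4): starts [24, 32] → cuts [28, 36]
  VbrII (TGTAAAC, off=2): starts [17] → cuts [19]
  YnoII (CATG, off=0): starts [2, 7, 42, 47] → cuts [2, 7, 42, 47]

Pooled cuts: [2, 7, 19, 28, 36, 42, 47]

Fragments:
  [0,2): 2 bp
  [2,7): 5 bp
  [7,19): 12 bp
  [19,28): 9 bp
  [28,36): 8 bp
  [36,42): 6 bp
  [42,47): 5 bp
  [47,57): 10 bp

[2,5,5,6,8,9,10,12]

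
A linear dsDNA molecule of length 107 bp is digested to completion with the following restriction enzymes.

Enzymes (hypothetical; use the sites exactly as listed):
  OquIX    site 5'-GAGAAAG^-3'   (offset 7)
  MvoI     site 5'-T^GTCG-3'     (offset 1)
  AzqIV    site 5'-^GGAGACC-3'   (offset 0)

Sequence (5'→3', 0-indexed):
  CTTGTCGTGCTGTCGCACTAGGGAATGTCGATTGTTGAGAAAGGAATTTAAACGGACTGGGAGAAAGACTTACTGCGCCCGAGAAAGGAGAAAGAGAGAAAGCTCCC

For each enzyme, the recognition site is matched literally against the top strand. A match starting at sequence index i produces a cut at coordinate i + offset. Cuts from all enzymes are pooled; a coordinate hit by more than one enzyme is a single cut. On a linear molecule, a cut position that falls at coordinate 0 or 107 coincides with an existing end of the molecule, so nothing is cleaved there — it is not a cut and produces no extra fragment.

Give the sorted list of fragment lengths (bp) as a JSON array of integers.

Scan for sites:
  OquIX GAGAAAG/7: at [36, 60, 80, 87, 95] ⇒ [43, 67, 87, 94, 102]
  MvoI TGTCG/1: at [2, 10, 25] ⇒ [3, 11, 26]
  AzqIV (GGAGACC, off=0): no sites

Pooled cuts: [3, 11, 26, 43, 67, 87, 94, 102]

Fragments:
  [0,3): 3 bp
  [3,11): 8 bp
  [11,26): 15 bp
  [26,43): 17 bp
  [43,67): 24 bp
  [67,87): 20 bp
  [87,94): 7 bp
  [94,102): 8 bp
  [102,107): 5 bp

[3,5,7,8,8,15,17,20,24]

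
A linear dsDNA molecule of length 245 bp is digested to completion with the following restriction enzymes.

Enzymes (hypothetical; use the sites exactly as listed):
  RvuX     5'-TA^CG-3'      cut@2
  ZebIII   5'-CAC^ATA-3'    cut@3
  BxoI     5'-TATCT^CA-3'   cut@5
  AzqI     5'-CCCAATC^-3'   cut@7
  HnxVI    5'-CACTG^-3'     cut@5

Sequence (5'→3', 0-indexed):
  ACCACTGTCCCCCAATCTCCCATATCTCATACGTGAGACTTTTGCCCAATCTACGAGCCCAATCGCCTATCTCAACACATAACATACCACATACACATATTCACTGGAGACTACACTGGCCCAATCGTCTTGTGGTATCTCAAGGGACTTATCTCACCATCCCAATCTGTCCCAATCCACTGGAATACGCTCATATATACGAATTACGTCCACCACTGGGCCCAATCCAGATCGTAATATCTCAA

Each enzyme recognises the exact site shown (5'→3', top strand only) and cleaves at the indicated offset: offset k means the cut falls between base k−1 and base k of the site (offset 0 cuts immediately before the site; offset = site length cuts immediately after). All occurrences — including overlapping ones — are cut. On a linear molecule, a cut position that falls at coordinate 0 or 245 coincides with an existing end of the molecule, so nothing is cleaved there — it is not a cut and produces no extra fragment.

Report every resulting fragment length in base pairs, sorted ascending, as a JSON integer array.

Per-enzyme occurrences:
  RvuX TACG/2: at [29, 51, 185, 197, 204] ⇒ [31, 53, 187, 199, 206]
  ZebIII CACATA/3: at [75, 87, 93] ⇒ [78, 90, 96]
  BxoI TATCTCA/5: at [22, 67, 135, 149, 237] ⇒ [27, 72, 140, 154, 242]
  AzqI CCCAATC/7: at [10, 44, 57, 119, 160, 170, 220] ⇒ [17, 51, 64, 126, 167, 177, 227]
  HnxVI CACTG/5: at [2, 101, 113, 177, 213] ⇒ [7, 106, 118, 182, 218]

All cut coordinates (distinct, sorted): [7, 17, 27, 31, 51, 53, 64, 72, 78, 90, 96, 106, 118, 126, 140, 154, 167, 177, 182, 187, 199, 206, 218, 227, 242]

Fragments:
  [0,7): 7 bp
  [7,17): 10 bp
  [17,27): 10 bp
  [27,31): 4 bp
  [31,51): 20 bp
  [51,53): 2 bp
  [53,64): 11 bp
  [64,72): 8 bp
  [72,78): 6 bp
  [78,90): 12 bp
  [90,96): 6 bp
  [96,106): 10 bp
  [106,118): 12 bp
  [118,126): 8 bp
  [126,140): 14 bp
  [140,154): 14 bp
  [154,167): 13 bp
  [167,177): 10 bp
  [177,182): 5 bp
  [182,187): 5 bp
  [187,199): 12 bp
  [199,206): 7 bp
  [206,218): 12 bp
  [218,227): 9 bp
  [227,242): 15 bp
  [242,245): 3 bp

[2,3,4,5,5,6,6,7,7,8,8,9,10,10,10,10,11,12,12,12,12,13,14,14,15,20]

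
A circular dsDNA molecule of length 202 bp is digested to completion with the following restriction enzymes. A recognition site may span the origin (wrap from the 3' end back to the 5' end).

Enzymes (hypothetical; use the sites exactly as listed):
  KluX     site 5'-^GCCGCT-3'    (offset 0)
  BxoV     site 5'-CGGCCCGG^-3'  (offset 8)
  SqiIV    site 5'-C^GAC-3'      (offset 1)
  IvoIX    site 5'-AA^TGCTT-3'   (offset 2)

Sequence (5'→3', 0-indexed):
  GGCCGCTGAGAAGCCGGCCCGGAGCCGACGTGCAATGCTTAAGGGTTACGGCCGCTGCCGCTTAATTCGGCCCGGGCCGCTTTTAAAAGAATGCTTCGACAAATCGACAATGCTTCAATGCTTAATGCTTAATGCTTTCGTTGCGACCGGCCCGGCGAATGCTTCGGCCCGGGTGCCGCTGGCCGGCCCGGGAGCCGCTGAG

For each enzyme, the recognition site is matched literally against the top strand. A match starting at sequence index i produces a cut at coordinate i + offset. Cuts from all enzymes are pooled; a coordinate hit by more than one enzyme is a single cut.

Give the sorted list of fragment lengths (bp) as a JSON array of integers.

[2,2,4,4,5,6,6,7,7,8,8,9,10,11,12,13,15,16,17,19,21]

Per-enzyme occurrences:
  KluX (GCCGCT, off=0): starts [1, 50, 56, 75, 174, 193] → cuts [1, 50, 56, 75, 174, 193]
  BxoV (CGGCCCGG, off=8): starts [14, 67, 147, 164, 183] → cuts [22, 75, 155, 172, 191]
  SqiIV (CGAC, off=1): starts [25, 96, 104, 143] → cuts [26, 97, 105, 144]
  IvoIX (AATGCTT, off=2): starts [33, 89, 108, 116, 123, 130, 157] → cuts [35, 91, 110, 118, 125, 132, 159]

All cut coordinates (distinct, sorted): [1, 22, 26, 35, 50, 56, 75, 91, 97, 105, 110, 118, 125, 132, 144, 155, 159, 172, 174, 191, 193]

Fragment lengths:
  1→22: 21 bp
  22→26: 4 bp
  26→35: 9 bp
  35→50: 15 bp
  50→56: 6 bp
  56→75: 19 bp
  75→91: 16 bp
  91→97: 6 bp
  97→105: 8 bp
  105→110: 5 bp
  110→118: 8 bp
  118→125: 7 bp
  125→132: 7 bp
  132→144: 12 bp
  144→155: 11 bp
  155→159: 4 bp
  159→172: 13 bp
  172→174: 2 bp
  174→191: 17 bp
  191→193: 2 bp
  193→1 (wrap): 202-193+1 = 10 bp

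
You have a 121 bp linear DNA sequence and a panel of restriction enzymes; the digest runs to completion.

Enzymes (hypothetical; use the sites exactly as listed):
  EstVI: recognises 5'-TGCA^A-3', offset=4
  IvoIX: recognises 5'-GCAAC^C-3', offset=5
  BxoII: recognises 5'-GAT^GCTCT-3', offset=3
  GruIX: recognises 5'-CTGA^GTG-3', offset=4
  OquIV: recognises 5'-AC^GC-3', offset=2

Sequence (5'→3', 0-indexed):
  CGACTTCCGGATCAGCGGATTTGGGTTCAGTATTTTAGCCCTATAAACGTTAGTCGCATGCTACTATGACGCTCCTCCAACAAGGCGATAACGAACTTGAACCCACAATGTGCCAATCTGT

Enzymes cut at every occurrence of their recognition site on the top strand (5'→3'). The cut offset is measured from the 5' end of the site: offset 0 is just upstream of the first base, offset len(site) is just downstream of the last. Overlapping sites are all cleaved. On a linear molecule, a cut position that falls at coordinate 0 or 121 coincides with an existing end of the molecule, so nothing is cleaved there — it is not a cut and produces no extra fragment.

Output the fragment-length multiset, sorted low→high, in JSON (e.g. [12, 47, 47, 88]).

[51,70]

Site scan:
  EstVI (TGCAA, off=4): no sites
  IvoIX (GCAACC, off=5): no sites
  BxoII (GATGCTCT, off=3): no sites
  GruIX (CTGAGTG, off=4): no sites
  OquIV ACGC/2: at [68] ⇒ [70]

Pooled cuts: [70]

Fragment lengths:
  [0,70): 70 bp
  [70,121): 51 bp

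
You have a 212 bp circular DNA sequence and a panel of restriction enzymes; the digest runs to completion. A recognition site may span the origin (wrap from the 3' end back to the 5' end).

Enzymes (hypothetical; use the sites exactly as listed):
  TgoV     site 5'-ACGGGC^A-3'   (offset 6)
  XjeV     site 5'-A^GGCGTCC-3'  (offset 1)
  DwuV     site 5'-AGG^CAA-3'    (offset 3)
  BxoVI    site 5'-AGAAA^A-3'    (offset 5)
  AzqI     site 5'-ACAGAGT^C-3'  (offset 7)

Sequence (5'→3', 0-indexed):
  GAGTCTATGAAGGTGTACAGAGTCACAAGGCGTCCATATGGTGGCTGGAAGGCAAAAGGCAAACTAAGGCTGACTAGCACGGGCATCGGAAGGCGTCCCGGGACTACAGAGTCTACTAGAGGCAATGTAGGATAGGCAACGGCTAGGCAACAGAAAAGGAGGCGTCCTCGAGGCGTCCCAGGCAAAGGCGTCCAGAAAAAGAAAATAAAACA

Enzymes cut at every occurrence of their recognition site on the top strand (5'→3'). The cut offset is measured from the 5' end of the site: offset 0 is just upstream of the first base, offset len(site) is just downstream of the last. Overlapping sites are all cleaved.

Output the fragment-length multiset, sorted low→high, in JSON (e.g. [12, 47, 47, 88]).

Site scan:
  TgoV (ACGGGCA, off=6): starts [78] → cuts [84]
  XjeV (AGGCGTCC, off=1): starts [27, 90, 159, 170, 185] → cuts [28, 91, 160, 171, 186]
  DwuV (AGGCAA, off=3): starts [49, 56, 119, 133, 144, 179] → cuts [52, 59, 122, 136, 147, 182]
  BxoVI (AGAAAA, off=5): starts [151, 193, 199] → cuts [156, 198, 204]
  AzqI (ACAGAGTC, off=7): starts [16, 105, 209] → cuts [4, 23, 112]

All cut coordinates (distinct, sorted): [4, 23, 28, 52, 59, 84, 91, 112, 122, 136, 147, 156, 160, 171, 182, 186, 198, 204]

Fragments:
  4→23: 19 bp
  23→28: 5 bp
  28→52: 24 bp
  52→59: 7 bp
  59→84: 25 bp
  84→91: 7 bp
  91→112: 21 bp
  112→122: 10 bp
  122→136: 14 bp
  136→147: 11 bp
  147→156: 9 bp
  156→160: 4 bp
  160→171: 11 bp
  171→182: 11 bp
  182→186: 4 bp
  186→198: 12 bp
  198→204: 6 bp
  204→4 (wrap): 212-204+4 = 12 bp

[4,4,5,6,7,7,9,10,11,11,11,12,12,14,19,21,24,25]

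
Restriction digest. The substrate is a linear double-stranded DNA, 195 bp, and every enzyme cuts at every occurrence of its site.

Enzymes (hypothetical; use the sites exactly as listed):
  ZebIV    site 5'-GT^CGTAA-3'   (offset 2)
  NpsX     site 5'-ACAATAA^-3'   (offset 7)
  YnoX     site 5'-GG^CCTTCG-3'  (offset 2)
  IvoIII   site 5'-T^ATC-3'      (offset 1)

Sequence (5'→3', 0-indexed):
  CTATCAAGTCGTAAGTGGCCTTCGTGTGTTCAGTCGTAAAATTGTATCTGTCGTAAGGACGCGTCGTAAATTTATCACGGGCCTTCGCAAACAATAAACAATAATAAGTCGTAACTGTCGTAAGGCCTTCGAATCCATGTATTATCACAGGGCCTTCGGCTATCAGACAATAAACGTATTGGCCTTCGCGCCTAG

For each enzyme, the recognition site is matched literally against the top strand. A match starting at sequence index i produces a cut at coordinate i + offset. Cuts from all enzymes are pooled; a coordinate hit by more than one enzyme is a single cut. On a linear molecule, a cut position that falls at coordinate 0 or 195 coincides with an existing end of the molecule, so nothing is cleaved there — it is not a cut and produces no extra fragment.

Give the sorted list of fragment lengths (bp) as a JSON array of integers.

Per-enzyme occurrences:
  ZebIV GTCGTAA/2: at [7, 32, 49, 62, 107, 116] ⇒ [9, 34, 51, 64, 109, 118]
  NpsX ACAATAA/7: at [90, 97, 166] ⇒ [97, 104, 173]
  YnoX GGCCTTCG/2: at [16, 79, 123, 150, 180] ⇒ [18, 81, 125, 152, 182]
  IvoIII TATC/1: at [1, 44, 72, 142, 160] ⇒ [2, 45, 73, 143, 161]

Pooled cuts: [2, 9, 18, 34, 45, 51, 64, 73, 81, 97, 104, 109, 118, 125, 143, 152, 161, 173, 182]

Fragment lengths:
  [0,2): 2 bp
  [2,9): 7 bp
  [9,18): 9 bp
  [18,34): 16 bp
  [34,45): 11 bp
  [45,51): 6 bp
  [51,64): 13 bp
  [64,73): 9 bp
  [73,81): 8 bp
  [81,97): 16 bp
  [97,104): 7 bp
  [104,109): 5 bp
  [109,118): 9 bp
  [118,125): 7 bp
  [125,143): 18 bp
  [143,152): 9 bp
  [152,161): 9 bp
  [161,173): 12 bp
  [173,182): 9 bp
  [182,195): 13 bp

[2,5,6,7,7,7,8,9,9,9,9,9,9,11,12,13,13,16,16,18]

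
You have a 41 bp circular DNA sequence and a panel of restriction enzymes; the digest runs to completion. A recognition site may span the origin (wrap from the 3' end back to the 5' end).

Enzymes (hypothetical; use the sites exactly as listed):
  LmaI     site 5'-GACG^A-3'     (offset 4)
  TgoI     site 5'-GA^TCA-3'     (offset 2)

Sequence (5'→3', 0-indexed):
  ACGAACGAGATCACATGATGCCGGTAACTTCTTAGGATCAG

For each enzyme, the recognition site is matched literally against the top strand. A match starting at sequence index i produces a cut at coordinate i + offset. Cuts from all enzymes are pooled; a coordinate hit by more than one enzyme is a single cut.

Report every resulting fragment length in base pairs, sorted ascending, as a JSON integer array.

Scan for sites:
  LmaI GACGA/4: at [40] ⇒ [3]
  TgoI GATCA/2: at [8, 35] ⇒ [10, 37]

Pooled cuts: [3, 10, 37]

Fragments:
  3→10: 7 bp
  10→37: 27 bp
  37→3 (wrap): 41-37+3 = 7 bp

[7,7,27]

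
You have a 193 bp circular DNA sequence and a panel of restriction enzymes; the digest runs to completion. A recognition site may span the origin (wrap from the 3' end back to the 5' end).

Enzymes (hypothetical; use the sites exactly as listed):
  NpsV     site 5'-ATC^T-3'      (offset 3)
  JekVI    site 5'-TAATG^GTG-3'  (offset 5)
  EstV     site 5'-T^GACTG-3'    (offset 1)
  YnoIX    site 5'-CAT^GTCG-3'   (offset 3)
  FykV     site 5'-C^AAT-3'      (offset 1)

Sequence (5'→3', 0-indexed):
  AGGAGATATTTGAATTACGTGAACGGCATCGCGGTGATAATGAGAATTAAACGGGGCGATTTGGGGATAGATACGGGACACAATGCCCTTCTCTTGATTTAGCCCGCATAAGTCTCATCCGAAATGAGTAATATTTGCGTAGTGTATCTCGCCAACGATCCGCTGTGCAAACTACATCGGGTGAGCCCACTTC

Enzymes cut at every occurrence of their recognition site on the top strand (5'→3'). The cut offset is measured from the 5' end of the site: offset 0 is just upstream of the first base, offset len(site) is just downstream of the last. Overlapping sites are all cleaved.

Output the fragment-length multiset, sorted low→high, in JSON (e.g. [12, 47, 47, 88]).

Scan for sites:
  NpsV ATCT/3: at [145] ⇒ [148]
  JekVI (TAATGGTG, off=5): no sites
  EstV (TGACTG, off=1): no sites
  YnoIX (CATGTCG, off=3): no sites
  FykV CAAT/1: at [80] ⇒ [81]

All cut coordinates (distinct, sorted): [81, 148]

Fragments:
  81→148: 67 bp
  148→81 (wrap): 193-148+81 = 126 bp

[67,126]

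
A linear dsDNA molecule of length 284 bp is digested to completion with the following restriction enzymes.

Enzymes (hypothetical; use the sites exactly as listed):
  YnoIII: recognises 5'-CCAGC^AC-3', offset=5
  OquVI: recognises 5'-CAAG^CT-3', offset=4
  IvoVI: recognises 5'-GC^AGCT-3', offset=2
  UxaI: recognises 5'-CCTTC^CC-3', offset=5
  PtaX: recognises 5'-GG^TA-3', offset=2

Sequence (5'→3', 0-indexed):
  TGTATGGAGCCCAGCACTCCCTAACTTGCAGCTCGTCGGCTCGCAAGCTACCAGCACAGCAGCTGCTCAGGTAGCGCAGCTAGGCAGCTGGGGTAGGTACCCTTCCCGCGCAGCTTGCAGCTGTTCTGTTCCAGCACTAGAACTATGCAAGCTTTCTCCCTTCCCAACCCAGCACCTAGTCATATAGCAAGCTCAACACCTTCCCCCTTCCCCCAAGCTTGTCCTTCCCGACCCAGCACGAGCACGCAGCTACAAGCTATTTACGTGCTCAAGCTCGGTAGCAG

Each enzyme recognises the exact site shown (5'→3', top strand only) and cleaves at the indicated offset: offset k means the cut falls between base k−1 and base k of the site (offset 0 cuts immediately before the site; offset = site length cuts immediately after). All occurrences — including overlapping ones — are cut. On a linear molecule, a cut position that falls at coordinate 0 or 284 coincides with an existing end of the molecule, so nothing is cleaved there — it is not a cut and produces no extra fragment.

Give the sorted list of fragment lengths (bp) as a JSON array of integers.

Site scan:
  YnoIII (CCAGCAC, off=5): starts [10, 50, 130, 168, 232] → cuts [15, 55, 135, 173, 237]
  OquVI (CAAGCT, off=4): starts [43, 147, 187, 213, 252, 269] → cuts [47, 151, 191, 217, 256, 273]
  IvoVI (GCAGCT, off=2): starts [27, 58, 75, 83, 109, 116, 245] → cuts [29, 60, 77, 85, 111, 118, 247]
  UxaI (CCTTCCC, off=5): starts [100, 158, 198, 205, 222] → cuts [105, 163, 203, 210, 227]
  PtaX (GGTA, off=2): starts [69, 91, 95, 276] → cuts [71, 93, 97, 278]

All cut coordinates (distinct, sorted): [15, 29, 47, 55, 60, 71, 77, 85, 93, 97, 105, 111, 118, 135, 151, 163, 173, 191, 203, 210, 217, 227, 237, 247, 256, 273, 278]

Fragments:
  [0,15): 15 bp
  [15,29): 14 bp
  [29,47): 18 bp
  [47,55): 8 bp
  [55,60): 5 bp
  [60,71): 11 bp
  [71,77): 6 bp
  [77,85): 8 bp
  [85,93): 8 bp
  [93,97): 4 bp
  [97,105): 8 bp
  [105,111): 6 bp
  [111,118): 7 bp
  [118,135): 17 bp
  [135,151): 16 bp
  [151,163): 12 bp
  [163,173): 10 bp
  [173,191): 18 bp
  [191,203): 12 bp
  [203,210): 7 bp
  [210,217): 7 bp
  [217,227): 10 bp
  [227,237): 10 bp
  [237,247): 10 bp
  [247,256): 9 bp
  [256,273): 17 bp
  [273,278): 5 bp
  [278,284): 6 bp

[4,5,5,6,6,6,7,7,7,8,8,8,8,9,10,10,10,10,11,12,12,14,15,16,17,17,18,18]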